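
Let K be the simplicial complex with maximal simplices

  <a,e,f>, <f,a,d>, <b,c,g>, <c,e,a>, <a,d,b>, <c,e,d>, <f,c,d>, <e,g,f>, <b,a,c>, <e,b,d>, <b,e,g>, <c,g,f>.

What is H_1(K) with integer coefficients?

Take the total order a < b < c < d < e < f < g on the vertex set. Then K (dimension 2) consists of the simplices:

  0-simplices (7): a, b, c, d, e, f, g
  1-simplices (18): ab, ac, ad, ae, af, bc, bd, be, bg, cd, ce, cf, cg, de, df, ef, eg, fg
  2-simplices (12): abc, abd, ace, adf, aef, bcg, bde, beg, cde, cdf, cfg, efg

giving chain groups C_0 ≅ Z^7, C_1 ≅ Z^18, C_2 ≅ Z^12.

∂_1: C_1 → C_0 is given by ∂[p,q] = [q] − [p].
The 7×18 boundary matrix has rank 6 and Smith normal form diag(1,1,1,1,1,1).

∂_2: C_2 → C_1 maps a triangle to the signed sum of its edges. For instance
  ∂abd = bd − ad + ab,
  ∂aef = ef − af + ae.
The resulting 18×12 matrix has rank 12, and its Smith normal form has invariant factors (1,1,1,1,1,1,1,1,1,1,1,2).

From H_k ≅ ker(∂_k) / im(∂_{k+1}) we obtain:

  H_1: rank ker ∂_1 − rank ∂_2 = (18 − 6) − 12 = 0, and ∂_2 has invariant factor 2 > 1, so H_1 = Z/2.

(K is a triangulation of the real projective plane RP^2.)

H_1 ≅ Z/2.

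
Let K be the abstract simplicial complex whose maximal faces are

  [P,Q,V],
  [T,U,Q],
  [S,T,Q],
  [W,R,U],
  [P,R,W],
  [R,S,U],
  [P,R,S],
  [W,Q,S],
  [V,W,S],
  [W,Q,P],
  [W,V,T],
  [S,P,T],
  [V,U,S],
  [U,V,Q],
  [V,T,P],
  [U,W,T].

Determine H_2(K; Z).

H_2 = Z.

Fix the vertex order P < Q < R < S < T < U < V < W and write every simplex with vertices in increasing order. Then dim K = 2 and the simplices of K are:

  0-simplices (8): P, Q, R, S, T, U, V, W
  1-simplices (24): PQ, PR, PS, PT, PV, PW, QS, QT, QU, QV, QW, RS, RU, RW, ST, SU, SV, SW, TU, TV, TW, UV, UW, VW
  2-simplices (16): PQV, PQW, PRS, PRW, PST, PTV, QST, QSW, QTU, QUV, RSU, RUW, SUV, SVW, TUW, TVW

so the chain groups are C_0 ≅ Z^8, C_1 ≅ Z^24, C_2 ≅ Z^16.

∂_1: C_1 → C_0 maps an edge to its endpoints' difference, ∂[p,q] = q − p. For instance
  ∂VW = W − V.
As a 8×24 matrix over Z this has rank 7, with invariant factors (1,1,1,1,1,1,1).

The boundary map ∂_2: C_2 → C_1 acts by ∂[p,q,r] = [q,r] − [p,r] + [p,q]. For instance
  ∂SVW = VW − SW + SV,
  ∂PQV = QV − PV + PQ.
The resulting 24×16 matrix has rank 15, and its Smith normal form has invariant factors (1,1,1,1,1,1,1,1,1,1,1,1,1,1,1).

Reading off H_k = ker ∂_k / im ∂_{k+1}:

  H_2: rank ker ∂_2 − rank ∂_3 = (16 − 15) − 0 = 1, and there is no ∂_3, so H_2 ≅ Z.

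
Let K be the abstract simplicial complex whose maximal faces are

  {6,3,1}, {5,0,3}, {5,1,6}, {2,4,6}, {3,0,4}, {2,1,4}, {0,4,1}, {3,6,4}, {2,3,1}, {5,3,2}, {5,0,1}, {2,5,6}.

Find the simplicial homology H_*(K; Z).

Take the total order 0 < 1 < 2 < 3 < 4 < 5 < 6 on the vertex set. Then K (dimension 2) consists of the simplices:

  0-simplices (7): [0], [1], [2], [3], [4], [5], [6]
  1-simplices (18): [0,1], [0,3], [0,4], [0,5], [1,2], [1,3], [1,4], [1,5], [1,6], [2,3], [2,4], [2,5], [2,6], [3,4], [3,5], [3,6], [4,6], [5,6]
  2-simplices (12): [0,1,4], [0,1,5], [0,3,4], [0,3,5], [1,2,3], [1,2,4], [1,3,6], [1,5,6], [2,3,5], [2,4,6], [2,5,6], [3,4,6]

so the chain groups are C_0 ≅ Z^7, C_1 ≅ Z^18, C_2 ≅ Z^12.

The boundary map ∂_1: C_1 → C_0 maps an edge to its endpoints' difference, ∂[p,q] = q − p. For instance
  ∂[2,5] = [5] − [2].
The resulting 7×18 matrix has rank 6, and its Smith normal form has invariant factors (1,1,1,1,1,1).

The boundary map ∂_2: C_2 → C_1 sends each 2-simplex [p,q,r] to [q,r] − [p,r] + [p,q]. For instance
  ∂[1,2,3] = [2,3] − [1,3] + [1,2],
  ∂[0,3,4] = [3,4] − [0,4] + [0,3].
This gives a 18×12 integer matrix of rank 12; reducing to Smith normal form yields diagonal entries (1,1,1,1,1,1,1,1,1,1,1,2).

Now H_k = ker ∂_k / im ∂_{k+1}, so:

  H_0: rank C_0 − rank ∂_1 = 7 − 6 = 1, and the invariant factors of ∂_1 are all 1, so H_0 = Z.
  H_1: rank ker ∂_1 − rank ∂_2 = (18 − 6) − 12 = 0, and ∂_2 has invariant factor 2 > 1, so H_1 = Z/2.
  H_2: rank ker ∂_2 − rank ∂_3 = (12 − 12) − 0 = 0, and there is no ∂_3, so H_2 = 0.

H_0 ≅ Z,  H_1 ≅ Z/2,  H_2 = 0.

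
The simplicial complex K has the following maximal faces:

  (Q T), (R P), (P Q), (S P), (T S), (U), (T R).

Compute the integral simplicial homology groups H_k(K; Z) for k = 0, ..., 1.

Order the vertices as P < Q < R < S < T < U. Listing each simplex with vertices in this order, K has dimension 1 with simplices:

  0-simplices (6): P, Q, R, S, T, U
  1-simplices (6): PQ, PR, PS, QT, RT, ST

Hence C_0 ≅ Z^6, C_1 ≅ Z^6.

∂_1: C_1 → C_0 sends each edge [p,q] (with p < q) to q − p. For instance
  ∂PQ = Q − P.
The 6×6 boundary matrix has rank 4 and Smith normal form diag(1,1,1,1).

From H_k ≅ ker(∂_k) / im(∂_{k+1}) we obtain:

  H_0: rank C_0 − rank ∂_1 = 6 − 4 = 2, and the invariant factors of ∂_1 are all 1, so H_0 ≅ Z^2.
  H_1: rank ker ∂_1 − rank ∂_2 = (6 − 4) − 0 = 2, and there is no ∂_2, so H_1 ≅ Z^2.

H_0 ≅ Z^2,  H_1 ≅ Z^2.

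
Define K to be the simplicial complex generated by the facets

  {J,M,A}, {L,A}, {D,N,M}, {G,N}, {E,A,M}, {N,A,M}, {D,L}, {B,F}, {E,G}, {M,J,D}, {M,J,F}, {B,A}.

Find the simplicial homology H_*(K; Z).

H_0 ≅ Z,  H_1 ≅ Z^3,  H_2 = 0.

Take the total order A < B < D < E < F < G < J < L < M < N on the vertex set. Then K (dimension 2) consists of the simplices:

  0-simplices (10): A, B, D, E, F, G, J, L, M, N
  1-simplices (18): AB, AE, AJ, AL, AM, AN, BF, DJ, DL, DM, DN, EG, EM, FJ, FM, GN, JM, MN
  2-simplices (6): AEM, AJM, AMN, DJM, DMN, FJM

Hence C_0 ≅ Z^10, C_1 ≅ Z^18, C_2 ≅ Z^6.

Boundary ∂_1: C_1 → C_0 maps an edge to its endpoints' difference, ∂[p,q] = q − p.
The 10×18 boundary matrix has rank 9 and Smith normal form diag(1,1,1,1,1,1,1,1,1).

The boundary map ∂_2: C_2 → C_1 maps a triangle to the signed sum of its edges. For instance
  ∂AJM = JM − AM + AJ,
  ∂DMN = MN − DN + DM.
The resulting 18×6 matrix has rank 6, and its Smith normal form has invariant factors (1,1,1,1,1,1).

Reading off H_k = ker ∂_k / im ∂_{k+1}:

  H_0: rank C_0 − rank ∂_1 = 10 − 9 = 1, and the invariant factors of ∂_1 are all 1, so H_0 = Z.
  H_1: rank ker ∂_1 − rank ∂_2 = (18 − 9) − 6 = 3, and the invariant factors of ∂_2 are all 1, so H_1 = Z^3.
  H_2: rank ker ∂_2 − rank ∂_3 = (6 − 6) − 0 = 0, and there is no ∂_3, so H_2 = 0.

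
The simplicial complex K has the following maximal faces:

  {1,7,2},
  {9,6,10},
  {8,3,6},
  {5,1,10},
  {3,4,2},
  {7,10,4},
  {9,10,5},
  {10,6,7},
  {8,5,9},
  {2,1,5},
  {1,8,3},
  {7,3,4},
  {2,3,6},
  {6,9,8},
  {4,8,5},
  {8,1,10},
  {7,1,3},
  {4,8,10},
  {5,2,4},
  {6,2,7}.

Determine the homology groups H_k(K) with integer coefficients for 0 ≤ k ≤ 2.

Take the total order 1 < 2 < 3 < 4 < 5 < 6 < 7 < 8 < 9 < 10 on the vertex set. Then K (dimension 2) consists of the simplices:

  0-simplices (10): [1], [2], [3], [4], [5], [6], [7], [8], [9], [10]
  1-simplices (30): (30 of them)
  2-simplices (20): (20 of them)

Hence C_0 ≅ Z^10, C_1 ≅ Z^30, C_2 ≅ Z^20.

∂_1: C_1 → C_0 maps an edge to its endpoints' difference, ∂[p,q] = q − p. For instance
  ∂[4,7] = [7] − [4].
The resulting 10×30 matrix has rank 9, and its Smith normal form has invariant factors (1,1,1,1,1,1,1,1,1).

∂_2: C_2 → C_1 maps a triangle to the signed sum of its edges. For instance
  ∂[3,4,7] = [4,7] − [3,7] + [3,4],
  ∂[1,8,10] = [8,10] − [1,10] + [1,8].
This gives a 30×20 integer matrix of rank 20; reducing to Smith normal form yields diagonal entries (1,1,1,1,1,1,1,1,1,1,1,1,1,1,1,1,1,1,1,2).

Reading off H_k = ker ∂_k / im ∂_{k+1}:

  H_0: rank C_0 − rank ∂_1 = 10 − 9 = 1, and the invariant factors of ∂_1 are all 1, so H_0 = Z.
  H_1: rank ker ∂_1 − rank ∂_2 = (30 − 9) − 20 = 1, and ∂_2 has invariant factor 2 > 1, so H_1 = Z ⊕ Z/2.
  H_2: rank ker ∂_2 − rank ∂_3 = (20 − 20) − 0 = 0, and there is no ∂_3, so H_2 = 0.

H_0 = Z,  H_1 = Z ⊕ Z/2,  H_2 = 0.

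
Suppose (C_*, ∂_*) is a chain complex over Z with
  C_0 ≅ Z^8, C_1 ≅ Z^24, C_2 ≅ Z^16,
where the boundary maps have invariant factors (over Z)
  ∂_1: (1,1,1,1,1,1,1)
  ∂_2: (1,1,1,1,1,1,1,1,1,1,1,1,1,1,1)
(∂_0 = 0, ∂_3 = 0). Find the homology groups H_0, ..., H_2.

H_0 = Z,  H_1 = Z^2,  H_2 = Z.

H_0: b_0 = 8 − 0 − 7 = 1; torsion from ∂_1 factors > 1: none. So H_0 = Z.
H_1: b_1 = 24 − 7 − 15 = 2; torsion from ∂_2 factors > 1: none. So H_1 = Z^2.
H_2: b_2 = 16 − 15 − 0 = 1; torsion from ∂_3 factors > 1: none. So H_2 = Z.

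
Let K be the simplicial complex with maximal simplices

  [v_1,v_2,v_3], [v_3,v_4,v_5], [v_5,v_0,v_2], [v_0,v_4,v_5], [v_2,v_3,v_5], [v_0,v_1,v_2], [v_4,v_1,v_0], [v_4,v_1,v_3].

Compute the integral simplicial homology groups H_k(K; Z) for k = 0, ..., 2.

H_0 = Z,  H_1 = 0,  H_2 = Z.

Take the total order v_0 < v_1 < v_2 < v_3 < v_4 < v_5 on the vertex set. Then K (dimension 2) consists of the simplices:

  0-simplices (6): [v_0], [v_1], [v_2], [v_3], [v_4], [v_5]
  1-simplices (12): [v_0,v_1], [v_0,v_2], [v_0,v_4], [v_0,v_5], [v_1,v_2], [v_1,v_3], [v_1,v_4], [v_2,v_3], [v_2,v_5], [v_3,v_4], [v_3,v_5], [v_4,v_5]
  2-simplices (8): [v_0,v_1,v_2], [v_0,v_1,v_4], [v_0,v_2,v_5], [v_0,v_4,v_5], [v_1,v_2,v_3], [v_1,v_3,v_4], [v_2,v_3,v_5], [v_3,v_4,v_5]

Hence C_0 ≅ Z^6, C_1 ≅ Z^12, C_2 ≅ Z^8.

The boundary map ∂_1: C_1 → C_0 is given by ∂[p,q] = [q] − [p]. For instance
  ∂[v_0,v_5] = [v_5] − [v_0].
The 6×12 boundary matrix has rank 5 and Smith normal form diag(1,1,1,1,1).

∂_2: C_2 → C_1 maps a triangle to the signed sum of its edges. For instance
  ∂[v_3,v_4,v_5] = [v_4,v_5] − [v_3,v_5] + [v_3,v_4],
  ∂[v_0,v_1,v_2] = [v_1,v_2] − [v_0,v_2] + [v_0,v_1].
The 12×8 boundary matrix has rank 7 and Smith normal form diag(1,1,1,1,1,1,1).

Computing H_k = (kernel of ∂_k) / (image of ∂_{k+1}):

  H_0: rank C_0 − rank ∂_1 = 6 − 5 = 1, and the invariant factors of ∂_1 are all 1, so H_0 ≅ Z.
  H_1: rank ker ∂_1 − rank ∂_2 = (12 − 5) − 7 = 0, and the invariant factors of ∂_2 are all 1, so H_1 ≅ 0.
  H_2: rank ker ∂_2 − rank ∂_3 = (8 − 7) − 0 = 1, and there is no ∂_3, so H_2 ≅ Z.

As a check, the Euler characteristic is 6 − 12 + 8 = 2, which agrees with 1 − 0 + 1 = 2.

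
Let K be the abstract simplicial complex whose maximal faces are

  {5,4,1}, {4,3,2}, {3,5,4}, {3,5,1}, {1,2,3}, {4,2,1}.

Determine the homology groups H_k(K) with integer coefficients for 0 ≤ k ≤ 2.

H_0 ≅ Z,  H_1 = 0,  H_2 ≅ Z.

Order the vertices as 1 < 2 < 3 < 4 < 5. Listing each simplex with vertices in this order, K has dimension 2 with simplices:

  0-simplices (5): [1], [2], [3], [4], [5]
  1-simplices (9): [1,2], [1,3], [1,4], [1,5], [2,3], [2,4], [3,4], [3,5], [4,5]
  2-simplices (6): [1,2,3], [1,2,4], [1,3,5], [1,4,5], [2,3,4], [3,4,5]

so the chain groups are C_0 ≅ Z^5, C_1 ≅ Z^9, C_2 ≅ Z^6.

Boundary ∂_1: C_1 → C_0 sends each edge [p,q] (with p < q) to q − p. For instance
  ∂[1,4] = [4] − [1].
As a 5×9 matrix over Z this has rank 4, with invariant factors (1,1,1,1).

Boundary ∂_2: C_2 → C_1 acts by ∂[p,q,r] = [q,r] − [p,r] + [p,q]. For instance
  ∂[1,4,5] = [4,5] − [1,5] + [1,4],
  ∂[1,3,5] = [3,5] − [1,5] + [1,3].
The 9×6 boundary matrix has rank 5 and Smith normal form diag(1,1,1,1,1).

Reading off H_k = ker ∂_k / im ∂_{k+1}:

  H_0: rank C_0 − rank ∂_1 = 5 − 4 = 1, and the invariant factors of ∂_1 are all 1, so H_0 = Z.
  H_1: rank ker ∂_1 − rank ∂_2 = (9 − 4) − 5 = 0, and the invariant factors of ∂_2 are all 1, so H_1 = 0.
  H_2: rank ker ∂_2 − rank ∂_3 = (6 − 5) − 0 = 1, and there is no ∂_3, so H_2 = Z.

As a check, the Euler characteristic is 5 − 9 + 6 = 2, which agrees with 1 − 0 + 1 = 2.
(K is a triangulation of the 2-sphere S^2.)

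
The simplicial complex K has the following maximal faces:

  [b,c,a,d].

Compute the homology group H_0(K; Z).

K has 4 vertices, 6 edges, 4 triangles, 1 3-simplex.
rank ∂_0 = 0, rank ∂_1 = 3 ⇒ b_0 = 4 − 0 − 3 = 1; all invariant factors of ∂_1 are 1 so no torsion. So H_0 = Z.

H_0 ≅ Z.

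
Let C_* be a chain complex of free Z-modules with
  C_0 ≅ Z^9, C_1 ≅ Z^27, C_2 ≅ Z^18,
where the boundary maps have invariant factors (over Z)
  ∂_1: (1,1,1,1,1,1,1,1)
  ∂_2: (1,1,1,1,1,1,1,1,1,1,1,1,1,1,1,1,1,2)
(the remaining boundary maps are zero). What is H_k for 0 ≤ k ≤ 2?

H_0 ≅ Z,  H_1 ≅ Z × Z/2,  H_2 = 0.

H_0: b_0 = 9 − 0 − 8 = 1; torsion from ∂_1 factors > 1: none. So H_0 ≅ Z.
H_1: b_1 = 27 − 8 − 18 = 1; torsion from ∂_2 factors > 1: [2]. So H_1 ≅ Z × Z/2.
H_2: b_2 = 18 − 18 − 0 = 0; torsion from ∂_3 factors > 1: none. So H_2 ≅ 0.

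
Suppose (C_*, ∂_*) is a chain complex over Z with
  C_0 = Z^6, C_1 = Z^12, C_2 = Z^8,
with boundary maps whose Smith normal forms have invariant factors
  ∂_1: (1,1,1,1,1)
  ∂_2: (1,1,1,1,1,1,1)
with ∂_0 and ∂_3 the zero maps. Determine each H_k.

H_0 = Z,  H_1 = 0,  H_2 = Z.

H_0: b_0 = 6 − 0 − 5 = 1; torsion from ∂_1 factors > 1: none. So H_0 = Z.
H_1: b_1 = 12 − 5 − 7 = 0; torsion from ∂_2 factors > 1: none. So H_1 = 0.
H_2: b_2 = 8 − 7 − 0 = 1; torsion from ∂_3 factors > 1: none. So H_2 = Z.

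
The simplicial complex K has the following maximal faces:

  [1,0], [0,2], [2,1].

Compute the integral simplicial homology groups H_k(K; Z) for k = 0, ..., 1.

Fix the vertex order 0 < 1 < 2 and write every simplex with vertices in increasing order. Then dim K = 1 and the simplices of K are:

  0-simplices (3): [0], [1], [2]
  1-simplices (3): [0,1], [0,2], [1,2]

giving chain groups C_0 ≅ Z^3, C_1 ≅ Z^3.

The boundary map ∂_1: C_1 → C_0 sends each edge [p,q] (with p < q) to q − p.
This gives a 3×3 integer matrix of rank 2; reducing to Smith normal form yields diagonal entries (1,1).

Now H_k = ker ∂_k / im ∂_{k+1}, so:

  H_0: rank C_0 − rank ∂_1 = 3 − 2 = 1, and the invariant factors of ∂_1 are all 1, so H_0 = Z.
  H_1: rank ker ∂_1 − rank ∂_2 = (3 − 2) − 0 = 1, and there is no ∂_2, so H_1 = Z.

As a check, the Euler characteristic is 3 − 3 = 0, which agrees with 1 − 1 = 0.

H_0 ≅ Z,  H_1 ≅ Z.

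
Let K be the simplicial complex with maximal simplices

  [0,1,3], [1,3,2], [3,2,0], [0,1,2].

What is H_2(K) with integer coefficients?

H_2 = Z.

Order the vertices as 0 < 1 < 2 < 3. Listing each simplex with vertices in this order, K has dimension 2 with simplices:

  0-simplices (4): [0], [1], [2], [3]
  1-simplices (6): [0,1], [0,2], [0,3], [1,2], [1,3], [2,3]
  2-simplices (4): [0,1,2], [0,1,3], [0,2,3], [1,2,3]

giving chain groups C_0 ≅ Z^4, C_1 ≅ Z^6, C_2 ≅ Z^4.

Boundary ∂_1: C_1 → C_0 is given by ∂[p,q] = [q] − [p].
This gives a 4×6 integer matrix of rank 3; reducing to Smith normal form yields diagonal entries (1,1,1).

The boundary map ∂_2: C_2 → C_1 sends each 2-simplex [p,q,r] to [q,r] − [p,r] + [p,q]. For instance
  ∂[0,1,2] = [1,2] − [0,2] + [0,1],
  ∂[0,1,3] = [1,3] − [0,3] + [0,1].
The resulting 6×4 matrix has rank 3, and its Smith normal form has invariant factors (1,1,1).

From H_k ≅ ker(∂_k) / im(∂_{k+1}) we obtain:

  H_2: rank ker ∂_2 − rank ∂_3 = (4 − 3) − 0 = 1, and there is no ∂_3, so H_2 ≅ Z.

(K is a triangulation of the 2-sphere S^2.)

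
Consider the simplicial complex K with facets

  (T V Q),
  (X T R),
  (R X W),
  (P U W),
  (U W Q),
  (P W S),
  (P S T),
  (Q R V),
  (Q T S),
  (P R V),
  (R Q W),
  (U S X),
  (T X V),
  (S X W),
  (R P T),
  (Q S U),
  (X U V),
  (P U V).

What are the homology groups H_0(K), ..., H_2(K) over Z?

Fix the vertex order P < Q < R < S < T < U < V < W < X and write every simplex with vertices in increasing order. Then dim K = 2 and the simplices of K are:

  0-simplices (9): P, Q, R, S, T, U, V, W, X
  1-simplices (27): PR, PS, PT, PU, PV, PW, QR, QS, QT, QU, QV, QW, RT, RV, RW, RX, ST, SU, SW, SX, TV, TX, UV, UW, UX, VX, WX
  2-simplices (18): PRT, PRV, PST, PSW, PUV, PUW, QRV, QRW, QST, QSU, QTV, QUW, RTX, RWX, SUX, SWX, TVX, UVX

so the chain groups are C_0 ≅ Z^9, C_1 ≅ Z^27, C_2 ≅ Z^18.

Boundary ∂_1: C_1 → C_0 maps an edge to its endpoints' difference, ∂[p,q] = q − p.
The 9×27 boundary matrix has rank 8 and Smith normal form diag(1,1,1,1,1,1,1,1).

Boundary ∂_2: C_2 → C_1 maps a triangle to the signed sum of its edges. For instance
  ∂UVX = VX − UX + UV,
  ∂QRW = RW − QW + QR.
The resulting 27×18 matrix has rank 18, and its Smith normal form has invariant factors (1,1,1,1,1,1,1,1,1,1,1,1,1,1,1,1,1,2).

Computing H_k = (kernel of ∂_k) / (image of ∂_{k+1}):

  H_0: rank C_0 − rank ∂_1 = 9 − 8 = 1, and the invariant factors of ∂_1 are all 1, so H_0 = Z.
  H_1: rank ker ∂_1 − rank ∂_2 = (27 − 8) − 18 = 1, and ∂_2 has invariant factor 2 > 1, so H_1 = Z ⊕ Z_2.
  H_2: rank ker ∂_2 − rank ∂_3 = (18 − 18) − 0 = 0, and there is no ∂_3, so H_2 = 0.

As a check, the Euler characteristic is 9 − 27 + 18 = 0, which agrees with 1 − 1 + 0 = 0.

H_0 = Z,  H_1 = Z ⊕ Z_2,  H_2 = 0.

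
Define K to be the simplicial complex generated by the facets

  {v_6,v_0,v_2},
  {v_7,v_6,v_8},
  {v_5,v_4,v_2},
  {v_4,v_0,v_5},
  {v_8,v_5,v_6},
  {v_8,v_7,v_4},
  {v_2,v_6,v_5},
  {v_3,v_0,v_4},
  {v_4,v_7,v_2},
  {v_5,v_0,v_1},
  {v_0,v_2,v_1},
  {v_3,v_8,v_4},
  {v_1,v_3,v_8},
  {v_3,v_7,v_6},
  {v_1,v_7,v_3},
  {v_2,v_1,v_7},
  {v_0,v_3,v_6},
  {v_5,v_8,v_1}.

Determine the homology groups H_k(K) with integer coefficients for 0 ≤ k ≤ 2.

Fix the vertex order v_0 < v_1 < v_2 < v_3 < v_4 < v_5 < v_6 < v_7 < v_8 and write every simplex with vertices in increasing order. Then dim K = 2 and the simplices of K are:

  0-simplices (9): [v_0], [v_1], [v_2], [v_3], [v_4], [v_5], [v_6], [v_7], [v_8]
  1-simplices (27): (27 of them)
  2-simplices (18): (18 of them)

giving chain groups C_0 ≅ Z^9, C_1 ≅ Z^27, C_2 ≅ Z^18.

Boundary ∂_1: C_1 → C_0 sends each edge [p,q] (with p < q) to q − p. For instance
  ∂[v_4,v_8] = [v_8] − [v_4].
The resulting 9×27 matrix has rank 8, and its Smith normal form has invariant factors (1,1,1,1,1,1,1,1).

Boundary ∂_2: C_2 → C_1 acts by ∂[p,q,r] = [q,r] − [p,r] + [p,q]. For instance
  ∂[v_6,v_7,v_8] = [v_7,v_8] − [v_6,v_8] + [v_6,v_7],
  ∂[v_1,v_3,v_7] = [v_3,v_7] − [v_1,v_7] + [v_1,v_3].
The 27×18 boundary matrix has rank 18 and Smith normal form diag(1,1,1,1,1,1,1,1,1,1,1,1,1,1,1,1,1,2).

Computing H_k = (kernel of ∂_k) / (image of ∂_{k+1}):

  H_0: rank C_0 − rank ∂_1 = 9 − 8 = 1, and the invariant factors of ∂_1 are all 1, so H_0 ≅ Z.
  H_1: rank ker ∂_1 − rank ∂_2 = (27 − 8) − 18 = 1, and ∂_2 has invariant factor 2 > 1, so H_1 ≅ Z ⊕ Z/2.
  H_2: rank ker ∂_2 − rank ∂_3 = (18 − 18) − 0 = 0, and there is no ∂_3, so H_2 ≅ 0.

As a check, the Euler characteristic is 9 − 27 + 18 = 0, which agrees with 1 − 1 + 0 = 0.

H_0 = Z,  H_1 = Z ⊕ Z/2,  H_2 = 0.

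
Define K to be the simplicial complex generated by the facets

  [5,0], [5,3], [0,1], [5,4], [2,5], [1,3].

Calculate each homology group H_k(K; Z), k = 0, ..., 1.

Take the total order 0 < 1 < 2 < 3 < 4 < 5 on the vertex set. Then K (dimension 1) consists of the simplices:

  0-simplices (6): [0], [1], [2], [3], [4], [5]
  1-simplices (6): [0,1], [0,5], [1,3], [2,5], [3,5], [4,5]

giving chain groups C_0 ≅ Z^6, C_1 ≅ Z^6.

∂_1: C_1 → C_0 is given by ∂[p,q] = [q] − [p]. For instance
  ∂[2,5] = [5] − [2].
As a 6×6 matrix over Z this has rank 5, with invariant factors (1,1,1,1,1).

From H_k ≅ ker(∂_k) / im(∂_{k+1}) we obtain:

  H_0: rank C_0 − rank ∂_1 = 6 − 5 = 1, and the invariant factors of ∂_1 are all 1, so H_0 ≅ Z.
  H_1: rank ker ∂_1 − rank ∂_2 = (6 − 5) − 0 = 1, and there is no ∂_2, so H_1 ≅ Z.

As a check, the Euler characteristic is 6 − 6 = 0, which agrees with 1 − 1 = 0.

H_0 = Z,  H_1 = Z.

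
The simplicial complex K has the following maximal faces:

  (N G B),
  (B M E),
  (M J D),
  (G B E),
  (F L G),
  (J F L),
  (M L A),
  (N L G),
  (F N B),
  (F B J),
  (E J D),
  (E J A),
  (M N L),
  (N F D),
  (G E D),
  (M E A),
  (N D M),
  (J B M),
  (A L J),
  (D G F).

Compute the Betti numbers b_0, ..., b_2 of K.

Order the vertices as A < B < D < E < F < G < J < L < M < N. Listing each simplex with vertices in this order, K has dimension 2 with simplices:

  0-simplices (10): A, B, D, E, F, G, J, L, M, N
  1-simplices (30): AE, AJ, AL, AM, BE, BF, BG, BJ, BM, BN, DE, DF, DG, DJ, DM, DN, EG, EJ, EM, FG, FJ, FL, FN, GL, GN, JL, JM, LM, LN, MN
  2-simplices (20): AEJ, AEM, AJL, ALM, BEG, BEM, BFJ, BFN, BGN, BJM, DEG, DEJ, DFG, DFN, DJM, DMN, FGL, FJL, GLN, LMN

Hence C_0 ≅ Z^10, C_1 ≅ Z^30, C_2 ≅ Z^20.

The boundary map ∂_1: C_1 → C_0 is given by ∂[p,q] = [q] − [p]. For instance
  ∂BF = F − B.
As a 10×30 matrix over Z this has rank 9, with invariant factors (1,1,1,1,1,1,1,1,1).

∂_2: C_2 → C_1 acts by ∂[p,q,r] = [q,r] − [p,r] + [p,q]. For instance
  ∂DMN = MN − DN + DM,
  ∂DFN = FN − DN + DF.
As a 30×20 matrix over Z this has rank 20, with invariant factors (1,1,1,1,1,1,1,1,1,1,1,1,1,1,1,1,1,1,1,2).

Now H_k = ker ∂_k / im ∂_{k+1}, so:

  H_0: rank C_0 − rank ∂_1 = 10 − 9 = 1, and the invariant factors of ∂_1 are all 1, so H_0 ≅ Z.
  H_1: rank ker ∂_1 − rank ∂_2 = (30 − 9) − 20 = 1, and ∂_2 has invariant factor 2 > 1, so H_1 ≅ Z ⊕ Z_2.
  H_2: rank ker ∂_2 − rank ∂_3 = (20 − 20) − 0 = 0, and there is no ∂_3, so H_2 ≅ 0.

Hence the Betti numbers are b_0 = 1, b_1 = 1, b_2 = 0.

b_0 = 1, b_1 = 1, b_2 = 0.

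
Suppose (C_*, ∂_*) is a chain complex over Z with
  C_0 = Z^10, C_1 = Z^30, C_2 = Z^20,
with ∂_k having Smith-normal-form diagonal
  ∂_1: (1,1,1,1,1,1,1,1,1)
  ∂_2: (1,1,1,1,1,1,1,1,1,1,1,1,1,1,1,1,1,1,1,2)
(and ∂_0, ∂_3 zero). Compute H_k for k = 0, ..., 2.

H_0 = Z,  H_1 = Z ⊕ Z/2,  H_2 = 0.

H_0: b_0 = 10 − 0 − 9 = 1; torsion from ∂_1 factors > 1: none. So H_0 = Z.
H_1: b_1 = 30 − 9 − 20 = 1; torsion from ∂_2 factors > 1: [2]. So H_1 = Z ⊕ Z/2.
H_2: b_2 = 20 − 20 − 0 = 0; torsion from ∂_3 factors > 1: none. So H_2 = 0.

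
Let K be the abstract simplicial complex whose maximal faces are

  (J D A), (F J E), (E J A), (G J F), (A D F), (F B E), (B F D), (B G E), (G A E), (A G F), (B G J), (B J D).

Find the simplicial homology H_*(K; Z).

We work with the vertex ordering A < B < D < E < F < G < J. The simplices of K, each written with vertices in increasing order, are:

  0-simplices (7): A, B, D, E, F, G, J
  1-simplices (18): AD, AE, AF, AG, AJ, BD, BE, BF, BG, BJ, DF, DJ, EF, EG, EJ, FG, FJ, GJ
  2-simplices (12): ADF, ADJ, AEG, AEJ, AFG, BDF, BDJ, BEF, BEG, BGJ, EFJ, FGJ

so the chain groups are C_0 ≅ Z^7, C_1 ≅ Z^18, C_2 ≅ Z^12.

∂_1: C_1 → C_0 sends each edge [p,q] (with p < q) to q − p.
The 7×18 boundary matrix has rank 6 and Smith normal form diag(1,1,1,1,1,1).

Boundary ∂_2: C_2 → C_1 acts by ∂[p,q,r] = [q,r] − [p,r] + [p,q]. For instance
  ∂BEF = EF − BF + BE,
  ∂BDJ = DJ − BJ + BD.
The resulting 18×12 matrix has rank 12, and its Smith normal form has invariant factors (1,1,1,1,1,1,1,1,1,1,1,2).

Computing H_k = (kernel of ∂_k) / (image of ∂_{k+1}):

  H_0: rank C_0 − rank ∂_1 = 7 − 6 = 1, and the invariant factors of ∂_1 are all 1, so H_0 ≅ Z.
  H_1: rank ker ∂_1 − rank ∂_2 = (18 − 6) − 12 = 0, and ∂_2 has invariant factor 2 > 1, so H_1 ≅ Z/2.
  H_2: rank ker ∂_2 − rank ∂_3 = (12 − 12) − 0 = 0, and there is no ∂_3, so H_2 ≅ 0.

As a check, the Euler characteristic is 7 − 18 + 12 = 1, which agrees with 1 − 0 + 0 = 1.

H_0 ≅ Z,  H_1 ≅ Z/2,  H_2 = 0.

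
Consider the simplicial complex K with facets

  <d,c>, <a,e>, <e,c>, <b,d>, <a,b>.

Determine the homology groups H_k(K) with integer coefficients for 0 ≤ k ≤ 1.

Fix the vertex order a < b < c < d < e and write every simplex with vertices in increasing order. Then dim K = 1 and the simplices of K are:

  0-simplices (5): a, b, c, d, e
  1-simplices (5): ab, ae, bd, cd, ce

so the chain groups are C_0 ≅ Z^5, C_1 ≅ Z^5.

Boundary ∂_1: C_1 → C_0 is given by ∂[p,q] = [q] − [p]. For instance
  ∂ce = e − c.
The 5×5 boundary matrix has rank 4 and Smith normal form diag(1,1,1,1).

Computing H_k = (kernel of ∂_k) / (image of ∂_{k+1}):

  H_0: rank C_0 − rank ∂_1 = 5 − 4 = 1, and the invariant factors of ∂_1 are all 1, so H_0 ≅ Z.
  H_1: rank ker ∂_1 − rank ∂_2 = (5 − 4) − 0 = 1, and there is no ∂_2, so H_1 ≅ Z.

H_0 = Z,  H_1 = Z.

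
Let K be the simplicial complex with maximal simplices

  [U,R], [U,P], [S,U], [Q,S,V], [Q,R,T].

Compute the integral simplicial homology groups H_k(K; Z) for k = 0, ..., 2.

H_0 ≅ Z,  H_1 ≅ Z,  H_2 = 0.

Fix the vertex order P < Q < R < S < T < U < V and write every simplex with vertices in increasing order. Then dim K = 2 and the simplices of K are:

  0-simplices (7): P, Q, R, S, T, U, V
  1-simplices (9): PU, QR, QS, QT, QV, RT, RU, SU, SV
  2-simplices (2): QRT, QSV

so the chain groups are C_0 ≅ Z^7, C_1 ≅ Z^9, C_2 ≅ Z^2.

The boundary map ∂_1: C_1 → C_0 is given by ∂[p,q] = [q] − [p].
As a 7×9 matrix over Z this has rank 6, with invariant factors (1,1,1,1,1,1).

∂_2: C_2 → C_1 sends each 2-simplex [p,q,r] to [q,r] − [p,r] + [p,q]. For instance
  ∂QRT = RT − QT + QR,
  ∂QSV = SV − QV + QS.
The resulting 9×2 matrix has rank 2, and its Smith normal form has invariant factors (1,1).

From H_k ≅ ker(∂_k) / im(∂_{k+1}) we obtain:

  H_0: rank C_0 − rank ∂_1 = 7 − 6 = 1, and the invariant factors of ∂_1 are all 1, so H_0 ≅ Z.
  H_1: rank ker ∂_1 − rank ∂_2 = (9 − 6) − 2 = 1, and the invariant factors of ∂_2 are all 1, so H_1 ≅ Z.
  H_2: rank ker ∂_2 − rank ∂_3 = (2 − 2) − 0 = 0, and there is no ∂_3, so H_2 ≅ 0.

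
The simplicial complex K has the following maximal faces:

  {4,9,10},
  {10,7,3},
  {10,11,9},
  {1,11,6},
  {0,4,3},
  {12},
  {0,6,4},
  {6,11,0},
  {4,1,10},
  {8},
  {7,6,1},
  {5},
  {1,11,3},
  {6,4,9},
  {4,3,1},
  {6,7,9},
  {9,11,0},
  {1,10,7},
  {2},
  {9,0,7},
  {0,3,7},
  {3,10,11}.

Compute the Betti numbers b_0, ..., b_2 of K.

We work with the vertex ordering 0 < 1 < 2 < 3 < 4 < 5 < 6 < 7 < 8 < 9 < 10 < 11 < 12. The simplices of K, each written with vertices in increasing order, are:

  0-simplices (13): [0], [1], [2], [3], [4], [5], [6], [7], [8], [9], [10], [11], [12]
  1-simplices (27): (27 of them)
  2-simplices (18): (18 of them)

so the chain groups are C_0 ≅ Z^13, C_1 ≅ Z^27, C_2 ≅ Z^18.

∂_1: C_1 → C_0 sends each edge [p,q] (with p < q) to q − p.
The 13×27 boundary matrix has rank 8 and Smith normal form diag(1,1,1,1,1,1,1,1).

Boundary ∂_2: C_2 → C_1 acts by ∂[p,q,r] = [q,r] − [p,r] + [p,q]. For instance
  ∂[0,6,11] = [6,11] − [0,11] + [0,6],
  ∂[9,10,11] = [10,11] − [9,11] + [9,10].
The 27×18 boundary matrix has rank 18 and Smith normal form diag(1,1,1,1,1,1,1,1,1,1,1,1,1,1,1,1,1,2).

Reading off H_k = ker ∂_k / im ∂_{k+1}:

  H_0: rank C_0 − rank ∂_1 = 13 − 8 = 5, and the invariant factors of ∂_1 are all 1, so H_0 = Z^5.
  H_1: rank ker ∂_1 − rank ∂_2 = (27 − 8) − 18 = 1, and ∂_2 has invariant factor 2 > 1, so H_1 = Z × Z/2.
  H_2: rank ker ∂_2 − rank ∂_3 = (18 − 18) − 0 = 0, and there is no ∂_3, so H_2 = 0.

As a check, the Euler characteristic is 13 − 27 + 18 = 4, which agrees with 5 − 1 + 0 = 4.

Hence the Betti numbers are b_0 = 5, b_1 = 1, b_2 = 0.

b_0 = 5, b_1 = 1, b_2 = 0.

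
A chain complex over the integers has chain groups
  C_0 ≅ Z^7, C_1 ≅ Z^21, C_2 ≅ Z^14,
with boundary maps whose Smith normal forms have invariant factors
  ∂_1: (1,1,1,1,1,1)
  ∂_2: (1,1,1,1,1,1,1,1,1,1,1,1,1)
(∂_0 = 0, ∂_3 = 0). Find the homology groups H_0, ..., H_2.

H_0 ≅ Z,  H_1 ≅ Z^2,  H_2 ≅ Z.

H_0: b_0 = 7 − 0 − 6 = 1; torsion from ∂_1 factors > 1: none. So H_0 ≅ Z.
H_1: b_1 = 21 − 6 − 13 = 2; torsion from ∂_2 factors > 1: none. So H_1 ≅ Z^2.
H_2: b_2 = 14 − 13 − 0 = 1; torsion from ∂_3 factors > 1: none. So H_2 ≅ Z.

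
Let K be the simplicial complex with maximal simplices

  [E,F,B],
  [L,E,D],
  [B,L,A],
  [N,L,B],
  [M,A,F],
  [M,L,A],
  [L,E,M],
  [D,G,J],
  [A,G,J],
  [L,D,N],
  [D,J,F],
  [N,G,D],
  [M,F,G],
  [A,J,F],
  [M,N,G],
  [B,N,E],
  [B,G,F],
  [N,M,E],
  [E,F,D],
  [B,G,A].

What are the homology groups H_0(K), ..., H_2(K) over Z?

H_0 = Z,  H_1 = Z ⊕ Z/2,  H_2 = 0.

Fix the vertex order A < B < D < E < F < G < J < L < M < N and write every simplex with vertices in increasing order. Then dim K = 2 and the simplices of K are:

  0-simplices (10): A, B, D, E, F, G, J, L, M, N
  1-simplices (30): AB, AF, AG, AJ, AL, AM, BE, BF, BG, BL, BN, DE, DF, DG, DJ, DL, DN, EF, EL, EM, EN, FG, FJ, FM, GJ, GM, GN, LM, LN, MN
  2-simplices (20): ABG, ABL, AFJ, AFM, AGJ, ALM, BEF, BEN, BFG, BLN, DEF, DEL, DFJ, DGJ, DGN, DLN, ELM, EMN, FGM, GMN

Hence C_0 ≅ Z^10, C_1 ≅ Z^30, C_2 ≅ Z^20.

∂_1: C_1 → C_0 is given by ∂[p,q] = [q] − [p]. For instance
  ∂FG = G − F.
As a 10×30 matrix over Z this has rank 9, with invariant factors (1,1,1,1,1,1,1,1,1).

∂_2: C_2 → C_1 acts by ∂[p,q,r] = [q,r] − [p,r] + [p,q]. For instance
  ∂BFG = FG − BG + BF,
  ∂DFJ = FJ − DJ + DF.
As a 30×20 matrix over Z this has rank 20, with invariant factors (1,1,1,1,1,1,1,1,1,1,1,1,1,1,1,1,1,1,1,2).

Reading off H_k = ker ∂_k / im ∂_{k+1}:

  H_0: rank C_0 − rank ∂_1 = 10 − 9 = 1, and the invariant factors of ∂_1 are all 1, so H_0 ≅ Z.
  H_1: rank ker ∂_1 − rank ∂_2 = (30 − 9) − 20 = 1, and ∂_2 has invariant factor 2 > 1, so H_1 ≅ Z ⊕ Z/2.
  H_2: rank ker ∂_2 − rank ∂_3 = (20 − 20) − 0 = 0, and there is no ∂_3, so H_2 ≅ 0.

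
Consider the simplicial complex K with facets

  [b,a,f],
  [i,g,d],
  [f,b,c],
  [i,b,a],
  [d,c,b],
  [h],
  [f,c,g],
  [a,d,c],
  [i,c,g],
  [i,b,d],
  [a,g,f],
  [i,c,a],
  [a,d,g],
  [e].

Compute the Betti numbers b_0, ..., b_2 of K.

b_0 = 3, b_1 = 0, b_2 = 0.

K has 9 vertices, 18 edges, 12 triangles.
rank ∂_0 = 0, rank ∂_1 = 6 ⇒ b_0 = 9 − 0 − 6 = 3; all invariant factors of ∂_1 are 1 so no torsion. So H_0 ≅ Z^3.
rank ∂_1 = 6, rank ∂_2 = 12 ⇒ b_1 = 18 − 6 − 12 = 0; ∂_2 has invariant factor(s) [2] giving torsion. So H_1 ≅ Z_2.
rank ∂_2 = 12, rank ∂_3 = 0 ⇒ b_2 = 12 − 12 − 0 = 0. So H_2 ≅ 0.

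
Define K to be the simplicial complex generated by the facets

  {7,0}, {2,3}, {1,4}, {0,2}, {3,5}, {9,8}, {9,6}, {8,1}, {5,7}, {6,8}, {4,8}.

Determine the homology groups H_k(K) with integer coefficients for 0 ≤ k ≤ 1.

Take the total order 0 < 1 < 2 < 3 < 4 < 5 < 6 < 7 < 8 < 9 on the vertex set. Then K (dimension 1) consists of the simplices:

  0-simplices (10): [0], [1], [2], [3], [4], [5], [6], [7], [8], [9]
  1-simplices (11): [0,2], [0,7], [1,4], [1,8], [2,3], [3,5], [4,8], [5,7], [6,8], [6,9], [8,9]

so the chain groups are C_0 ≅ Z^10, C_1 ≅ Z^11.

Boundary ∂_1: C_1 → C_0 is given by ∂[p,q] = [q] − [p].
The 10×11 boundary matrix has rank 8 and Smith normal form diag(1,1,1,1,1,1,1,1).

From H_k ≅ ker(∂_k) / im(∂_{k+1}) we obtain:

  H_0: rank C_0 − rank ∂_1 = 10 − 8 = 2, and the invariant factors of ∂_1 are all 1, so H_0 = Z^2.
  H_1: rank ker ∂_1 − rank ∂_2 = (11 − 8) − 0 = 3, and there is no ∂_2, so H_1 = Z^3.

H_0 ≅ Z^2,  H_1 ≅ Z^3.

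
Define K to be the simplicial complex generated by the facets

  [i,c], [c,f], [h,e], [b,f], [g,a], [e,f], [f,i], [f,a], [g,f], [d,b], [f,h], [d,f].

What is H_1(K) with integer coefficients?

H_1 = Z^4.

Fix the vertex order a < b < c < d < e < f < g < h < i and write every simplex with vertices in increasing order. Then dim K = 1 and the simplices of K are:

  0-simplices (9): a, b, c, d, e, f, g, h, i
  1-simplices (12): af, ag, bd, bf, cf, ci, df, ef, eh, fg, fh, fi

giving chain groups C_0 ≅ Z^9, C_1 ≅ Z^12.

∂_1: C_1 → C_0 sends each edge [p,q] (with p < q) to q − p.
The resulting 9×12 matrix has rank 8, and its Smith normal form has invariant factors (1,1,1,1,1,1,1,1).

Now H_k = ker ∂_k / im ∂_{k+1}, so:

  H_1: rank ker ∂_1 − rank ∂_2 = (12 − 8) − 0 = 4, and there is no ∂_2, so H_1 ≅ Z^4.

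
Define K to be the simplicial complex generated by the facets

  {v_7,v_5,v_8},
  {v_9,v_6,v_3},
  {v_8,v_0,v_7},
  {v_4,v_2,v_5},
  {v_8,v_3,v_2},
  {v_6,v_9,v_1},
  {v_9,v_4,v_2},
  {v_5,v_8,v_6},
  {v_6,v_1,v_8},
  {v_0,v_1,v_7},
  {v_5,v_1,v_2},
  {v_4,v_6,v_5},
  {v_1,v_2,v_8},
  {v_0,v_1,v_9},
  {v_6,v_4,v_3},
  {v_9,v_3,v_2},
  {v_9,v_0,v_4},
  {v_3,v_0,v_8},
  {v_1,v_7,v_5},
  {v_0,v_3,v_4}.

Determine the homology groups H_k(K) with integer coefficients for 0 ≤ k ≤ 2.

H_0 = Z,  H_1 = Z ⊕ Z_2,  H_2 = 0.

Fix the vertex order v_0 < v_1 < v_2 < v_3 < v_4 < v_5 < v_6 < v_7 < v_8 < v_9 and write every simplex with vertices in increasing order. Then dim K = 2 and the simplices of K are:

  0-simplices (10): [v_0], [v_1], [v_2], [v_3], [v_4], [v_5], [v_6], [v_7], [v_8], [v_9]
  1-simplices (30): (30 of them)
  2-simplices (20): (20 of them)

Hence C_0 ≅ Z^10, C_1 ≅ Z^30, C_2 ≅ Z^20.

The boundary map ∂_1: C_1 → C_0 maps an edge to its endpoints' difference, ∂[p,q] = q − p.
This gives a 10×30 integer matrix of rank 9; reducing to Smith normal form yields diagonal entries (1,1,1,1,1,1,1,1,1).

The boundary map ∂_2: C_2 → C_1 sends each 2-simplex [p,q,r] to [q,r] − [p,r] + [p,q]. For instance
  ∂[v_3,v_4,v_6] = [v_4,v_6] − [v_3,v_6] + [v_3,v_4],
  ∂[v_0,v_7,v_8] = [v_7,v_8] − [v_0,v_8] + [v_0,v_7].
As a 30×20 matrix over Z this has rank 20, with invariant factors (1,1,1,1,1,1,1,1,1,1,1,1,1,1,1,1,1,1,1,2).

Reading off H_k = ker ∂_k / im ∂_{k+1}:

  H_0: rank C_0 − rank ∂_1 = 10 − 9 = 1, and the invariant factors of ∂_1 are all 1, so H_0 ≅ Z.
  H_1: rank ker ∂_1 − rank ∂_2 = (30 − 9) − 20 = 1, and ∂_2 has invariant factor 2 > 1, so H_1 ≅ Z ⊕ Z_2.
  H_2: rank ker ∂_2 − rank ∂_3 = (20 − 20) − 0 = 0, and there is no ∂_3, so H_2 ≅ 0.

As a check, the Euler characteristic is 10 − 30 + 20 = 0, which agrees with 1 − 1 + 0 = 0.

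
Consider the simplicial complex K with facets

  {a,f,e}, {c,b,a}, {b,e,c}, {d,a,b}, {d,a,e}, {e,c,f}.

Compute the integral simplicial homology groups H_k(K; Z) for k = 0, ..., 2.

H_0 = Z,  H_1 = Z,  H_2 = 0.

Fix the vertex order a < b < c < d < e < f and write every simplex with vertices in increasing order. Then dim K = 2 and the simplices of K are:

  0-simplices (6): a, b, c, d, e, f
  1-simplices (12): ab, ac, ad, ae, af, bc, bd, be, ce, cf, de, ef
  2-simplices (6): abc, abd, ade, aef, bce, cef

so the chain groups are C_0 ≅ Z^6, C_1 ≅ Z^12, C_2 ≅ Z^6.

The boundary map ∂_1: C_1 → C_0 maps an edge to its endpoints' difference, ∂[p,q] = q − p. For instance
  ∂be = e − b.
The resulting 6×12 matrix has rank 5, and its Smith normal form has invariant factors (1,1,1,1,1).

∂_2: C_2 → C_1 acts by ∂[p,q,r] = [q,r] − [p,r] + [p,q]. For instance
  ∂bce = ce − be + bc,
  ∂abd = bd − ad + ab.
As a 12×6 matrix over Z this has rank 6, with invariant factors (1,1,1,1,1,1).

Now H_k = ker ∂_k / im ∂_{k+1}, so:

  H_0: rank C_0 − rank ∂_1 = 6 − 5 = 1, and the invariant factors of ∂_1 are all 1, so H_0 ≅ Z.
  H_1: rank ker ∂_1 − rank ∂_2 = (12 − 5) − 6 = 1, and the invariant factors of ∂_2 are all 1, so H_1 ≅ Z.
  H_2: rank ker ∂_2 − rank ∂_3 = (6 − 6) − 0 = 0, and there is no ∂_3, so H_2 ≅ 0.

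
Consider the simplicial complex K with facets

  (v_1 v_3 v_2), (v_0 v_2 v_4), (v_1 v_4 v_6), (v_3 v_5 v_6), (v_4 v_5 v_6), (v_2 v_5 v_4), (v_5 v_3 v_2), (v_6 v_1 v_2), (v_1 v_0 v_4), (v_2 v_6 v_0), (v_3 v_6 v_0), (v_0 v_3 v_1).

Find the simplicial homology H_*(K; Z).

Take the total order v_0 < v_1 < v_2 < v_3 < v_4 < v_5 < v_6 on the vertex set. Then K (dimension 2) consists of the simplices:

  0-simplices (7): [v_0], [v_1], [v_2], [v_3], [v_4], [v_5], [v_6]
  1-simplices (18): (18 of them)
  2-simplices (12): (12 of them)

so the chain groups are C_0 ≅ Z^7, C_1 ≅ Z^18, C_2 ≅ Z^12.

The boundary map ∂_1: C_1 → C_0 is given by ∂[p,q] = [q] − [p]. For instance
  ∂[v_1,v_6] = [v_6] − [v_1].
As a 7×18 matrix over Z this has rank 6, with invariant factors (1,1,1,1,1,1).

Boundary ∂_2: C_2 → C_1 maps a triangle to the signed sum of its edges. For instance
  ∂[v_2,v_4,v_5] = [v_4,v_5] − [v_2,v_5] + [v_2,v_4],
  ∂[v_0,v_2,v_4] = [v_2,v_4] − [v_0,v_4] + [v_0,v_2].
The resulting 18×12 matrix has rank 12, and its Smith normal form has invariant factors (1,1,1,1,1,1,1,1,1,1,1,2).

From H_k ≅ ker(∂_k) / im(∂_{k+1}) we obtain:

  H_0: rank C_0 − rank ∂_1 = 7 − 6 = 1, and the invariant factors of ∂_1 are all 1, so H_0 = Z.
  H_1: rank ker ∂_1 − rank ∂_2 = (18 − 6) − 12 = 0, and ∂_2 has invariant factor 2 > 1, so H_1 = Z/2.
  H_2: rank ker ∂_2 − rank ∂_3 = (12 − 12) − 0 = 0, and there is no ∂_3, so H_2 = 0.

As a check, the Euler characteristic is 7 − 18 + 12 = 1, which agrees with 1 − 0 + 0 = 1.

H_0 = Z,  H_1 = Z/2,  H_2 = 0.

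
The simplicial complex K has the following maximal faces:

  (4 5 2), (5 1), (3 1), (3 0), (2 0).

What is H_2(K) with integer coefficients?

H_2 = 0.

Fix the vertex order 0 < 1 < 2 < 3 < 4 < 5 and write every simplex with vertices in increasing order. Then dim K = 2 and the simplices of K are:

  0-simplices (6): [0], [1], [2], [3], [4], [5]
  1-simplices (7): [0,2], [0,3], [1,3], [1,5], [2,4], [2,5], [4,5]
  2-simplices (1): [2,4,5]

giving chain groups C_0 ≅ Z^6, C_1 ≅ Z^7, C_2 ≅ Z^1.

The boundary map ∂_1: C_1 → C_0 is given by ∂[p,q] = [q] − [p]. For instance
  ∂[1,3] = [3] − [1].
The resulting 6×7 matrix has rank 5, and its Smith normal form has invariant factors (1,1,1,1,1).

∂_2: C_2 → C_1 acts by ∂[p,q,r] = [q,r] − [p,r] + [p,q]. For instance
  ∂[2,4,5] = [4,5] − [2,5] + [2,4].
As a 7×1 matrix over Z this has rank 1, with invariant factors (1).

From H_k ≅ ker(∂_k) / im(∂_{k+1}) we obtain:

  H_2: rank ker ∂_2 − rank ∂_3 = (1 − 1) − 0 = 0, and there is no ∂_3, so H_2 ≅ 0.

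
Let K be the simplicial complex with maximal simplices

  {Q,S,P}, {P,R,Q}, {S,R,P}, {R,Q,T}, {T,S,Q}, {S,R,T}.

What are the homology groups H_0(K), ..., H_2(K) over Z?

We work with the vertex ordering P < Q < R < S < T. The simplices of K, each written with vertices in increasing order, are:

  0-simplices (5): P, Q, R, S, T
  1-simplices (9): PQ, PR, PS, QR, QS, QT, RS, RT, ST
  2-simplices (6): PQR, PQS, PRS, QRT, QST, RST

so the chain groups are C_0 ≅ Z^5, C_1 ≅ Z^9, C_2 ≅ Z^6.

Boundary ∂_1: C_1 → C_0 sends each edge [p,q] (with p < q) to q − p.
The resulting 5×9 matrix has rank 4, and its Smith normal form has invariant factors (1,1,1,1).

Boundary ∂_2: C_2 → C_1 maps a triangle to the signed sum of its edges. For instance
  ∂PRS = RS − PS + PR,
  ∂QST = ST − QT + QS.
As a 9×6 matrix over Z this has rank 5, with invariant factors (1,1,1,1,1).

Reading off H_k = ker ∂_k / im ∂_{k+1}:

  H_0: rank C_0 − rank ∂_1 = 5 − 4 = 1, and the invariant factors of ∂_1 are all 1, so H_0 = Z.
  H_1: rank ker ∂_1 − rank ∂_2 = (9 − 4) − 5 = 0, and the invariant factors of ∂_2 are all 1, so H_1 = 0.
  H_2: rank ker ∂_2 − rank ∂_3 = (6 − 5) − 0 = 1, and there is no ∂_3, so H_2 = Z.

As a check, the Euler characteristic is 5 − 9 + 6 = 2, which agrees with 1 − 0 + 1 = 2.

H_0 ≅ Z,  H_1 = 0,  H_2 ≅ Z.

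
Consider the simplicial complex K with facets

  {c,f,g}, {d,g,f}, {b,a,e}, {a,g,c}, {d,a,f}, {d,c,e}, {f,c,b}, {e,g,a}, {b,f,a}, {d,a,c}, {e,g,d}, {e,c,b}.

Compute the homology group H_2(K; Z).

H_2 ≅ 0.

We work with the vertex ordering a < b < c < d < e < f < g. The simplices of K, each written with vertices in increasing order, are:

  0-simplices (7): a, b, c, d, e, f, g
  1-simplices (18): ab, ac, ad, ae, af, ag, bc, be, bf, cd, ce, cf, cg, de, df, dg, eg, fg
  2-simplices (12): abe, abf, acd, acg, adf, aeg, bce, bcf, cde, cfg, deg, dfg

so the chain groups are C_0 ≅ Z^7, C_1 ≅ Z^18, C_2 ≅ Z^12.

∂_1: C_1 → C_0 maps an edge to its endpoints' difference, ∂[p,q] = q − p.
The resulting 7×18 matrix has rank 6, and its Smith normal form has invariant factors (1,1,1,1,1,1).

Boundary ∂_2: C_2 → C_1 acts by ∂[p,q,r] = [q,r] − [p,r] + [p,q]. For instance
  ∂acd = cd − ad + ac,
  ∂bcf = cf − bf + bc.
The resulting 18×12 matrix has rank 12, and its Smith normal form has invariant factors (1,1,1,1,1,1,1,1,1,1,1,2).

Now H_k = ker ∂_k / im ∂_{k+1}, so:

  H_2: rank ker ∂_2 − rank ∂_3 = (12 − 12) − 0 = 0, and there is no ∂_3, so H_2 ≅ 0.

(K is a triangulation of the real projective plane RP^2.)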